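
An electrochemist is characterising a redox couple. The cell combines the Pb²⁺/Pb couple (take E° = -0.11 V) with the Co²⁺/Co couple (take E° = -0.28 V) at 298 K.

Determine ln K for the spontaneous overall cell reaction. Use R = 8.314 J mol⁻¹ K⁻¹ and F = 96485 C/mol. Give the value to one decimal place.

Cathode: Pb²⁺/Pb; anode: Co²⁺/Co. E°cell = (-0.11) − (-0.28) = +0.17 V, with n = 2.
ΔG° = −nFE° = −RT ln K, so ln K = nFE°/(RT) = (2)(96485)(+0.17) / ((8.314)(298)) = 13.241.

13.2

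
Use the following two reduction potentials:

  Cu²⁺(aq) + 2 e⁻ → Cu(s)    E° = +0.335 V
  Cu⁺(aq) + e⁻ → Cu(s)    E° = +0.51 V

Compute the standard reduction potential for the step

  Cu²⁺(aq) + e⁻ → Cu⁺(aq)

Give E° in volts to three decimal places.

+0.160 V

Sequential free energies add, so n₃E°₃ = n₁E°₁ + n₂E°₂.
With n₃ = 2, and the known step contributing 1×(+0.51) V, the unknown satisfies 1·E° = 2×(+0.335) − 1×(+0.51) = +0.160.
E° = +0.160 / 1 = +0.160 V.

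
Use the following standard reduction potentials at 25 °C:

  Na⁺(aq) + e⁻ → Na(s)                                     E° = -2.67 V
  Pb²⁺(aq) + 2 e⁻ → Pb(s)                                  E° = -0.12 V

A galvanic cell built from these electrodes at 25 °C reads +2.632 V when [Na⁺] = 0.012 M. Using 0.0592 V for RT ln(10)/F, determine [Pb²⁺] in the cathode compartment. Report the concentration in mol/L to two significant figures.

0.085 M

Pb²⁺/Pb is the cathode, Na⁺/Na the anode: E°cell = +2.55 V, n = 2.
Overall reaction: Pb²⁺(aq) + 2 Na(s) → Pb(s) + 2 Na⁺(aq); Q = [Na⁺]^2/[Pb²⁺]^1.
From E = E° − (0.0592/n) log Q: log Q = (E° − E)·n/0.0592 = (+2.55 − (+2.632))·2/0.0592 = -2.7703.
So 1·log[Pb²⁺] = 2·log(0.012) − log Q = -3.8416 − (-2.7703) = -1.0713; [Pb²⁺] = 10^(-1.0713) ≈ 0.085 M.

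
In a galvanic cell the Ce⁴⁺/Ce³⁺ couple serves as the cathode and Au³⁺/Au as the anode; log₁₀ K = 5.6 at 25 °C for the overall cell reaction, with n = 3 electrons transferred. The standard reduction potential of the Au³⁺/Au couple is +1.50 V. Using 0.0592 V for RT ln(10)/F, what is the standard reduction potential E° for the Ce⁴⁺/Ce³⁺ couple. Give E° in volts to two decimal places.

E°cell = (0.0592/n)·log K = (0.0592/3)(5.6) = +0.111 V.
Since Ce⁴⁺/Ce³⁺ is the cathode and Au³⁺/Au the anode, E°cell = E°(Ce⁴⁺/Ce³⁺) − E°(Au³⁺/Au).
So E°(Ce⁴⁺/Ce³⁺) = E°cell + E°(Au³⁺/Au) = +0.111 + (+1.50) = +1.61 V.

+1.61 V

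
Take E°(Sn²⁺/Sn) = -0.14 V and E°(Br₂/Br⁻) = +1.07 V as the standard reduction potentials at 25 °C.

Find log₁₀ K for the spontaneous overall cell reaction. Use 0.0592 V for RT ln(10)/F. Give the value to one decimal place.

Cathode: Br₂/Br⁻; anode: Sn²⁺/Sn. E°cell = +1.21 V, n = 2.
log K = nE°cell / 0.0592 = (2)(+1.21) / 0.0592 = 40.9.

40.9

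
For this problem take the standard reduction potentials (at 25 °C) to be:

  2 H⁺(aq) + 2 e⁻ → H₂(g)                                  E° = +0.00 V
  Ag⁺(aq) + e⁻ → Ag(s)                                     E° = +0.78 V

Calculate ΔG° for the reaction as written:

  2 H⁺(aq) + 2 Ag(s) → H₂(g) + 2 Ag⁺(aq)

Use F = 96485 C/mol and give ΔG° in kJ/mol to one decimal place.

+150.5 kJ/mol

As written, H⁺/H₂ is reduced (cathode) and Ag⁺/Ag is oxidised (anode), so E°cell = (+0.00) − (+0.78) = -0.78 V.
Balancing electrons gives n = 2.
ΔG° = −nFE° = −(2)(96485)(-0.78) = 150,517 J = +150.5 kJ/mol.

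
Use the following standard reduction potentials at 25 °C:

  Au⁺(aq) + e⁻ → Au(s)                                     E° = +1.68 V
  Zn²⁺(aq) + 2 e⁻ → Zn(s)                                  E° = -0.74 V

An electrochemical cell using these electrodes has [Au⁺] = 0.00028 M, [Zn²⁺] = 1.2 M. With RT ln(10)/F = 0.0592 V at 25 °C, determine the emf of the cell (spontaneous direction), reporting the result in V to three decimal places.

+2.207 V

Au⁺/Au is the cathode (higher E°), Zn²⁺/Zn the anode: E°cell = +1.68 − (-0.74) = +2.42 V, n = 2.
Overall: 2 Au⁺(aq) + Zn(s) → 2 Au(s) + Zn²⁺(aq)
Q = [Zn²⁺] / ([Au⁺]^2); log Q = 7.185.
E = E° − (0.0592/n) log Q = +2.42 − (0.0592/2)(7.185) = +2.207 V.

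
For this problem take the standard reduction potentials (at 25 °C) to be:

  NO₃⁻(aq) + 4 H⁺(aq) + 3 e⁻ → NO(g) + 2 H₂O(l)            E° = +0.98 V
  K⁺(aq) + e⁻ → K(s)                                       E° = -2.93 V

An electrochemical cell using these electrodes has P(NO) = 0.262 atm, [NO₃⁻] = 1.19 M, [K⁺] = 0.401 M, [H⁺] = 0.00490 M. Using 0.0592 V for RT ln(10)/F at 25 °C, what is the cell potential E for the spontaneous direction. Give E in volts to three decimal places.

NO₃⁻/NO is the cathode (higher E°), K⁺/K the anode: E°cell = +0.98 − (-2.93) = +3.91 V, n = 3.
Overall: NO₃⁻(aq) + 4 H⁺(aq) + 3 K(s) → NO(g) + 2 H₂O(l) + 3 K⁺(aq)
Q = P(NO)·[K⁺]^3 / ([NO₃⁻]·[H⁺]^4); log Q = 7.391.
E = E° − (0.0592/n) log Q = +3.91 − (0.0592/3)(7.391) = +3.764 V.

+3.764 V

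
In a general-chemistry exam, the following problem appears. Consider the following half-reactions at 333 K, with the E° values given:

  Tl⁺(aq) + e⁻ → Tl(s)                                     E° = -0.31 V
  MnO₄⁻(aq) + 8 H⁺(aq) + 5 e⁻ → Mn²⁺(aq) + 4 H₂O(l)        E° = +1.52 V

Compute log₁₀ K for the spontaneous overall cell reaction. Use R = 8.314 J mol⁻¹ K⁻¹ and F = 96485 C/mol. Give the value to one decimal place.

138.5

Cathode: MnO₄⁻/Mn²⁺; anode: Tl⁺/Tl. E°cell = (+1.52) − (-0.31) = +1.83 V, with n = 5.
ΔG° = −nFE° = −RT ln K, so ln K = nFE°/(RT) = (5)(96485)(+1.83) / ((8.314)(333)) = 318.880.
log₁₀ K = 318.880 / ln 10 = 138.5.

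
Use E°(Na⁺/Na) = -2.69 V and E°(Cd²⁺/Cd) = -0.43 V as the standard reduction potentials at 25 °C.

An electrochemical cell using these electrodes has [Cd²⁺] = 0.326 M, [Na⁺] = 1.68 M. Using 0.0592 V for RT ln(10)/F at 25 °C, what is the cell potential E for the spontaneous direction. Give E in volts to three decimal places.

Cd²⁺/Cd is the cathode (higher E°), Na⁺/Na the anode: E°cell = -0.43 − (-2.69) = +2.26 V, n = 2.
Overall: Cd²⁺(aq) + 2 Na(s) → Cd(s) + 2 Na⁺(aq)
Q = [Na⁺]^2 / ([Cd²⁺]); log Q = 0.937.
E = E° − (0.0592/n) log Q = +2.26 − (0.0592/2)(0.937) = +2.232 V.

+2.232 V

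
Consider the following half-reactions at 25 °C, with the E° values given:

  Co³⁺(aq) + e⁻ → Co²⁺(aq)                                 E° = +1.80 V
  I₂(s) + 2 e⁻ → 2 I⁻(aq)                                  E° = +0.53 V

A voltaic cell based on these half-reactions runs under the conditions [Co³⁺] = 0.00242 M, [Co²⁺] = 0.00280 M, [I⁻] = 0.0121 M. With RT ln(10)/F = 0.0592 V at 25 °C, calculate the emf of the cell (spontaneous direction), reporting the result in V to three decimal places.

Co³⁺/Co²⁺ is the cathode (higher E°), I₂/I⁻ the anode: E°cell = +1.80 − (+0.53) = +1.27 V, n = 2.
Overall: 2 Co³⁺(aq) + 2 I⁻(aq) → 2 Co²⁺(aq) + I₂(s)
Q = [Co²⁺]^2 / ([Co³⁺]^2·[I⁻]^2); log Q = 3.961.
E = E° − (0.0592/n) log Q = +1.27 − (0.0592/2)(3.961) = +1.153 V.

+1.153 V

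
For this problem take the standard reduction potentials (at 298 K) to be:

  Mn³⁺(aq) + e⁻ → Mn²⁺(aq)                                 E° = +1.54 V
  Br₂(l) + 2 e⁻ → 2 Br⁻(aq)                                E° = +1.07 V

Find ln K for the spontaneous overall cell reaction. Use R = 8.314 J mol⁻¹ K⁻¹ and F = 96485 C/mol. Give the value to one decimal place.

36.6

Cathode: Mn³⁺/Mn²⁺; anode: Br₂/Br⁻. E°cell = (+1.54) − (+1.07) = +0.47 V, with n = 2.
ΔG° = −nFE° = −RT ln K, so ln K = nFE°/(RT) = (2)(96485)(+0.47) / ((8.314)(298)) = 36.607.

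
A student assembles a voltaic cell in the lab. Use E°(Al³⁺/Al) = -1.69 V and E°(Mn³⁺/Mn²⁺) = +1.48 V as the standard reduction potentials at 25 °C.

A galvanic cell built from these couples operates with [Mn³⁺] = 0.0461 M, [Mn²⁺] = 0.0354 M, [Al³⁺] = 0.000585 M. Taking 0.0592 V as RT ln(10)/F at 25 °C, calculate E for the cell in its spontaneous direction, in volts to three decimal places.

+3.241 V

Mn³⁺/Mn²⁺ is the cathode (higher E°), Al³⁺/Al the anode: E°cell = +1.48 − (-1.69) = +3.17 V, n = 3.
Overall: 3 Mn³⁺(aq) + Al(s) → 3 Mn²⁺(aq) + Al³⁺(aq)
Q = [Mn²⁺]^3·[Al³⁺] / ([Mn³⁺]^3); log Q = -3.577.
E = E° − (0.0592/n) log Q = +3.17 − (0.0592/3)(-3.577) = +3.241 V.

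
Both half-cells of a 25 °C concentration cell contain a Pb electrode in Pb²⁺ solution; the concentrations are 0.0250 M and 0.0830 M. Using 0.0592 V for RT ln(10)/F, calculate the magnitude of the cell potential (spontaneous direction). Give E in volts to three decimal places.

For a concentration cell E°cell = 0. The 0.0830 M side is the cathode (reduction is favoured where [Pb²⁺] is higher).
With n = 2, E = −(0.0592/2) log([Pb²⁺]ₐₙ/[Pb²⁺]꜀ₐₜ) = −(0.0592/2) log(0.025/0.083) = −(0.0592/2)(-0.521) = +0.015 V.

+0.015 V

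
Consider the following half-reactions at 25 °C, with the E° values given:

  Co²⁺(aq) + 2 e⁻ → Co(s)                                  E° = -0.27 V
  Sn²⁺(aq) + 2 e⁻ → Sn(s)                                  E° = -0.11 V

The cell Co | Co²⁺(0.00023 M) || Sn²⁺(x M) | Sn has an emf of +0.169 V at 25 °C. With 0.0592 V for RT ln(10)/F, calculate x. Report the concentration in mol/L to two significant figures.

Sn²⁺/Sn is the cathode, Co²⁺/Co the anode: E°cell = +0.16 V, n = 2.
Overall reaction: Sn²⁺(aq) + Co(s) → Sn(s) + Co²⁺(aq); Q = [Co²⁺]^1/[Sn²⁺]^1.
From E = E° − (0.0592/n) log Q: log Q = (E° − E)·n/0.0592 = (+0.16 − (+0.169))·2/0.0592 = -0.3041.
So 1·log[Sn²⁺] = 1·log(0.00023) − log Q = -3.6383 − (-0.3041) = -3.3342; [Sn²⁺] = 10^(-3.3342) ≈ 0.00046 M.

0.00046 M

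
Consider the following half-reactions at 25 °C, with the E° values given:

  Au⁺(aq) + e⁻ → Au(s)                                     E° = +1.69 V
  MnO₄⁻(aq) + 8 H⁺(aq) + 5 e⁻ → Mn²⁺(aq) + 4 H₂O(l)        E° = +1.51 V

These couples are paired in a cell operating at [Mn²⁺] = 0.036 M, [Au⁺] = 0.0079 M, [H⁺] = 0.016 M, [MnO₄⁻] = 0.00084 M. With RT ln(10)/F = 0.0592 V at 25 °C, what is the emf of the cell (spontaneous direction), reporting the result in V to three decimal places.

Au⁺/Au is the cathode (higher E°), MnO₄⁻/Mn²⁺ the anode: E°cell = +1.69 − (+1.51) = +0.18 V, n = 5.
Overall: 5 Au⁺(aq) + Mn²⁺(aq) + 4 H₂O(l) → 5 Au(s) + MnO₄⁻(aq) + 8 H⁺(aq)
Q = [MnO₄⁻]·[H⁺]^8 / ([Au⁺]^5·[Mn²⁺]); log Q = -5.487.
E = E° − (0.0592/n) log Q = +0.18 − (0.0592/5)(-5.487) = +0.245 V.

+0.245 V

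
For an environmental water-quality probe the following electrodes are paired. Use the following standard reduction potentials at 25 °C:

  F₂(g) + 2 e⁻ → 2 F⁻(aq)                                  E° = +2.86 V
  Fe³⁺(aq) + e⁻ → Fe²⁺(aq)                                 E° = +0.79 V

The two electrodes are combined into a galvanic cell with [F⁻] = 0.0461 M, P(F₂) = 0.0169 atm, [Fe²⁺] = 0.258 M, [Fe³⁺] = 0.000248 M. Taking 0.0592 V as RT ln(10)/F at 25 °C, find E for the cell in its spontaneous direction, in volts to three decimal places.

F₂/F⁻ is the cathode (higher E°), Fe³⁺/Fe²⁺ the anode: E°cell = +2.86 − (+0.79) = +2.07 V, n = 2.
Overall: F₂(g) + 2 Fe²⁺(aq) → 2 F⁻(aq) + 2 Fe³⁺(aq)
Q = [F⁻]^2·[Fe³⁺]^2 / (P(F₂)·[Fe²⁺]^2); log Q = -6.935.
E = E° − (0.0592/n) log Q = +2.07 − (0.0592/2)(-6.935) = +2.275 V.

+2.275 V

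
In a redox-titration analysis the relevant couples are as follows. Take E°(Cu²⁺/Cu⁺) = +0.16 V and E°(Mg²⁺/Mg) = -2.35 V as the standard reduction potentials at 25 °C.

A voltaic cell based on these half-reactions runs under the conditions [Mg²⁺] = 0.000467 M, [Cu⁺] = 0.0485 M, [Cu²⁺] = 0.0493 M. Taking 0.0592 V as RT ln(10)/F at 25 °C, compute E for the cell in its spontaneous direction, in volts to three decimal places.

+2.609 V

Cu²⁺/Cu⁺ is the cathode (higher E°), Mg²⁺/Mg the anode: E°cell = +0.16 − (-2.35) = +2.51 V, n = 2.
Overall: 2 Cu²⁺(aq) + Mg(s) → 2 Cu⁺(aq) + Mg²⁺(aq)
Q = [Cu⁺]^2·[Mg²⁺] / ([Cu²⁺]^2); log Q = -3.345.
E = E° − (0.0592/n) log Q = +2.51 − (0.0592/2)(-3.345) = +2.609 V.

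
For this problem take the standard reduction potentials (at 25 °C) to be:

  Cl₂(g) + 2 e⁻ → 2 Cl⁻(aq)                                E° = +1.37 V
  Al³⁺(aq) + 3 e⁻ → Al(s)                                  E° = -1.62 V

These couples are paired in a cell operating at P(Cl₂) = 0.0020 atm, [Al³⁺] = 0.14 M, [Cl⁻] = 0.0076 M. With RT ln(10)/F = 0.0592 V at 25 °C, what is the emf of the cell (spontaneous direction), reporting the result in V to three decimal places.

Cl₂/Cl⁻ is the cathode (higher E°), Al³⁺/Al the anode: E°cell = +1.37 − (-1.62) = +2.99 V, n = 6.
Overall: 3 Cl₂(g) + 2 Al(s) → 6 Cl⁻(aq) + 2 Al³⁺(aq)
Q = [Cl⁻]^6·[Al³⁺]^2 / (P(Cl₂)^3); log Q = -6.326.
E = E° − (0.0592/n) log Q = +2.99 − (0.0592/6)(-6.326) = +3.052 V.

+3.052 V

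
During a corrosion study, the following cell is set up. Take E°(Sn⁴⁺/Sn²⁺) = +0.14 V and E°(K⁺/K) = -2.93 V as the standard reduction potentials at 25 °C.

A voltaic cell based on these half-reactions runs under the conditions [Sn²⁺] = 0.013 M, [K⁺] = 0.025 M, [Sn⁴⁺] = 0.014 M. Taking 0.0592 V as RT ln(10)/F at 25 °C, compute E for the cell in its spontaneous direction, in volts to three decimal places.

Sn⁴⁺/Sn²⁺ is the cathode (higher E°), K⁺/K the anode: E°cell = +0.14 − (-2.93) = +3.07 V, n = 2.
Overall: Sn⁴⁺(aq) + 2 K(s) → Sn²⁺(aq) + 2 K⁺(aq)
Q = [Sn²⁺]·[K⁺]^2 / ([Sn⁴⁺]); log Q = -3.236.
E = E° − (0.0592/n) log Q = +3.07 − (0.0592/2)(-3.236) = +3.166 V.

+3.166 V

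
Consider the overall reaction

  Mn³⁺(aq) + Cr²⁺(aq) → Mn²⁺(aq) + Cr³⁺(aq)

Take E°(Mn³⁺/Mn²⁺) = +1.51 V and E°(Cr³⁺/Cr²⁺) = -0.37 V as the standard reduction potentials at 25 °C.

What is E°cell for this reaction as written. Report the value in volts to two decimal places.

The Mn³⁺/Mn²⁺ couple has the higher reduction potential, so it is the cathode; Cr³⁺/Cr²⁺ is oxidised at the anode.
E°cell = E°(cathode) − E°(anode) = (+1.51) − (-0.37) = +1.88 V.
Since E°cell > 0, the reaction is spontaneous under standard conditions.

+1.88 V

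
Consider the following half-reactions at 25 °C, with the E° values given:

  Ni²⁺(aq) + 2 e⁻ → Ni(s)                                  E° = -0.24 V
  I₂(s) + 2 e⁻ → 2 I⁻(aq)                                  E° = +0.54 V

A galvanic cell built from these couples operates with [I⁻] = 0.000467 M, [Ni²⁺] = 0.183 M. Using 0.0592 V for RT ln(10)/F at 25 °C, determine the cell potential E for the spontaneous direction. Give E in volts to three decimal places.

+0.999 V

I₂/I⁻ is the cathode (higher E°), Ni²⁺/Ni the anode: E°cell = +0.54 − (-0.24) = +0.78 V, n = 2.
Overall: I₂(s) + Ni(s) → 2 I⁻(aq) + Ni²⁺(aq)
Q = [I⁻]^2·[Ni²⁺]; log Q = -7.399.
E = E° − (0.0592/n) log Q = +0.78 − (0.0592/2)(-7.399) = +0.999 V.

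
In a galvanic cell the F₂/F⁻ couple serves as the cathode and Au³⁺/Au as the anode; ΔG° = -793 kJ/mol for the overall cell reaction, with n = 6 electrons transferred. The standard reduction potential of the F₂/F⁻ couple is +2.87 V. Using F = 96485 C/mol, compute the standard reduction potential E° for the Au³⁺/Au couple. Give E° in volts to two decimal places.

+1.50 V

E°cell = −ΔG°/(nF) = −(-793×10³)/((6)(96485)) = +1.370 V.
Since F₂/F⁻ is the cathode and Au³⁺/Au the anode, E°cell = E°(F₂/F⁻) − E°(Au³⁺/Au).
So E°(Au³⁺/Au) = E°(F₂/F⁻) − E°cell = (+2.87) − (+1.370) = +1.50 V.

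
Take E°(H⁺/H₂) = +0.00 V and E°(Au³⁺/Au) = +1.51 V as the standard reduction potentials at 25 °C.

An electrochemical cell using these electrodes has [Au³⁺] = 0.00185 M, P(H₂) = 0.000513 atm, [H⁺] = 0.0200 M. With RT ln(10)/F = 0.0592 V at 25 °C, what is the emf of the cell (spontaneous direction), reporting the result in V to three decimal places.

+1.459 V

Au³⁺/Au is the cathode (higher E°), H⁺/H₂ the anode: E°cell = +1.51 − (+0.00) = +1.51 V, n = 6.
Overall: 2 Au³⁺(aq) + 3 H₂(g) → 2 Au(s) + 6 H⁺(aq)
Q = [H⁺]^6 / ([Au³⁺]^2·P(H₂)^3); log Q = 5.141.
E = E° − (0.0592/n) log Q = +1.51 − (0.0592/6)(5.141) = +1.459 V.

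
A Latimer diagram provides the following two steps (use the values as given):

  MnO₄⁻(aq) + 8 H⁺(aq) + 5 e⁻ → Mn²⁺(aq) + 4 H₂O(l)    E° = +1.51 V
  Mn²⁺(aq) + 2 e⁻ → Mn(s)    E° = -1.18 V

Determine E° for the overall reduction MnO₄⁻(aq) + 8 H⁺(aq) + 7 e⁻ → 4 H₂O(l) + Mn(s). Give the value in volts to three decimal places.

Since ΔG° = −nFE° is additive over sequential reductions, n₃E°₃ = n₁E°₁ + n₂E°₂.
E°₃ = (5×+1.51 + 2×-1.18) / 7 = (+5.190) / 7 = +0.741 V.

+0.741 V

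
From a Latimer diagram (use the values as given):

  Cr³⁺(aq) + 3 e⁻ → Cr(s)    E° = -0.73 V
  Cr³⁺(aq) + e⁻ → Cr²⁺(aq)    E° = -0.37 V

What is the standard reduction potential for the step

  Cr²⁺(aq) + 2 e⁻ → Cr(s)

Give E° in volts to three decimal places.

Sequential free energies add, so n₃E°₃ = n₁E°₁ + n₂E°₂.
With n₃ = 3, and the known step contributing 1×(-0.37) V, the unknown satisfies 2·E° = 3×(-0.73) − 1×(-0.37) = -1.820.
E° = -1.820 / 2 = -0.910 V.

-0.910 V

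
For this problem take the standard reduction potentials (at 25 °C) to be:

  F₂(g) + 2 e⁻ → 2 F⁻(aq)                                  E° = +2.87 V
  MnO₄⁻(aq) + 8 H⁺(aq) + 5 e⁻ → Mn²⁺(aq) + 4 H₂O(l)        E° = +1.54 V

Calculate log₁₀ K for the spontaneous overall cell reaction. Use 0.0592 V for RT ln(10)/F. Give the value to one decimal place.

Cathode: F₂/F⁻; anode: MnO₄⁻/Mn²⁺. E°cell = +1.33 V, n = 10.
log K = nE°cell / 0.0592 = (10)(+1.33) / 0.0592 = 224.7.

224.7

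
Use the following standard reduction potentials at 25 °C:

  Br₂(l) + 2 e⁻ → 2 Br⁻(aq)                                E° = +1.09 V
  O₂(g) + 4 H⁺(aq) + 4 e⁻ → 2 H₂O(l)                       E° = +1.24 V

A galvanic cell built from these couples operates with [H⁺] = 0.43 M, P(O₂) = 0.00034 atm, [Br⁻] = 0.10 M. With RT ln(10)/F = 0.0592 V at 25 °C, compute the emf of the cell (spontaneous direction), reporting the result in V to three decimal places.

+0.018 V

O₂/H₂O is the cathode (higher E°), Br₂/Br⁻ the anode: E°cell = +1.24 − (+1.09) = +0.15 V, n = 4.
Overall: O₂(g) + 4 H⁺(aq) + 4 Br⁻(aq) → 2 H₂O(l) + 2 Br₂(l)
Q = 1 / (P(O₂)·[H⁺]^4·[Br⁻]^4); log Q = 8.935.
E = E° − (0.0592/n) log Q = +0.15 − (0.0592/4)(8.935) = +0.018 V.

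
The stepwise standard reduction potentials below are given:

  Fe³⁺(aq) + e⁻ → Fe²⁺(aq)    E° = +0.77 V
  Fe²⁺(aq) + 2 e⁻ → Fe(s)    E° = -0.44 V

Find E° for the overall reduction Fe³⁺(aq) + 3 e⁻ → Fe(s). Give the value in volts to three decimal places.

Adding the free-energy changes (−nFE°) of the two steps gives −n₃FE°₃ = −n₁FE°₁ − n₂FE°₂.
E°₃ = (1×+0.77 + 2×-0.44) / 3 = (-0.110) / 3 = -0.037 V.

-0.037 V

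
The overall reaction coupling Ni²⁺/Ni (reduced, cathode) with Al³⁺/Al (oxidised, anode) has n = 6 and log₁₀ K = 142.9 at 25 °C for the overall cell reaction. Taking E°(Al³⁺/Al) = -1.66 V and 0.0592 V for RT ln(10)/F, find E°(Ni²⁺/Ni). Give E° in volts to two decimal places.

-0.25 V

E°cell = (0.0592/n)·log K = (0.0592/6)(142.9) = +1.410 V.
Since Ni²⁺/Ni is the cathode and Al³⁺/Al the anode, E°cell = E°(Ni²⁺/Ni) − E°(Al³⁺/Al).
So E°(Ni²⁺/Ni) = E°cell + E°(Al³⁺/Al) = +1.410 + (-1.66) = -0.25 V.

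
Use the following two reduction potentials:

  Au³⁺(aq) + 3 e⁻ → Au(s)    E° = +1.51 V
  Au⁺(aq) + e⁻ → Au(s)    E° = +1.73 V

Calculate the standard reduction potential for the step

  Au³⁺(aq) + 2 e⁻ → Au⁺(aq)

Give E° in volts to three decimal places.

Sequential free energies add, so n₃E°₃ = n₁E°₁ + n₂E°₂.
With n₃ = 3, and the known step contributing 1×(+1.73) V, the unknown satisfies 2·E° = 3×(+1.51) − 1×(+1.73) = +2.800.
E° = +2.800 / 2 = +1.400 V.

+1.400 V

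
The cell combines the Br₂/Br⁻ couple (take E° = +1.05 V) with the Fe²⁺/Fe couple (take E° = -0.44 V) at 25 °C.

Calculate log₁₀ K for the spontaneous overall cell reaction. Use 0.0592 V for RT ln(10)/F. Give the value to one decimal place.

Cathode: Br₂/Br⁻; anode: Fe²⁺/Fe. E°cell = +1.49 V, n = 2.
log K = nE°cell / 0.0592 = (2)(+1.49) / 0.0592 = 50.3.

50.3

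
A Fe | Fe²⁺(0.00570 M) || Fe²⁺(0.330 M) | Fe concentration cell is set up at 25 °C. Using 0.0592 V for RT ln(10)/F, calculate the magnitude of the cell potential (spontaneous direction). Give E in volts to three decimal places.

+0.052 V

For a concentration cell E°cell = 0. The 0.330 M side is the cathode (reduction is favoured where [Fe²⁺] is higher).
With n = 2, E = −(0.0592/2) log([Fe²⁺]ₐₙ/[Fe²⁺]꜀ₐₜ) = −(0.0592/2) log(0.0057/0.33) = −(0.0592/2)(-1.763) = +0.052 V.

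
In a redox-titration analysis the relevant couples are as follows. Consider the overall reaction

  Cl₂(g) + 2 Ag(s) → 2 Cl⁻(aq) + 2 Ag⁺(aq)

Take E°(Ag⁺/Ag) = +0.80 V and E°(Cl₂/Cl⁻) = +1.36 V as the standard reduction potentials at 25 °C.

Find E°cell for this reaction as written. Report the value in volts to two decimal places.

+0.56 V

The Cl₂/Cl⁻ couple has the higher reduction potential, so it is the cathode; Ag⁺/Ag is oxidised at the anode.
E°cell = E°(cathode) − E°(anode) = (+1.36) − (+0.80) = +0.56 V.
Since E°cell > 0, the reaction is spontaneous under standard conditions.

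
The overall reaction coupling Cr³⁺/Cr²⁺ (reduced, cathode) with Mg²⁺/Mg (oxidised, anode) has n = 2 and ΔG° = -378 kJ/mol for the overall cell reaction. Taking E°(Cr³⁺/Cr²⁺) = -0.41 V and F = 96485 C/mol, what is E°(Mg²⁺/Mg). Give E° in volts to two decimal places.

-2.37 V

E°cell = −ΔG°/(nF) = −(-378×10³)/((2)(96485)) = +1.959 V.
Since Cr³⁺/Cr²⁺ is the cathode and Mg²⁺/Mg the anode, E°cell = E°(Cr³⁺/Cr²⁺) − E°(Mg²⁺/Mg).
So E°(Mg²⁺/Mg) = E°(Cr³⁺/Cr²⁺) − E°cell = (-0.41) − (+1.959) = -2.37 V.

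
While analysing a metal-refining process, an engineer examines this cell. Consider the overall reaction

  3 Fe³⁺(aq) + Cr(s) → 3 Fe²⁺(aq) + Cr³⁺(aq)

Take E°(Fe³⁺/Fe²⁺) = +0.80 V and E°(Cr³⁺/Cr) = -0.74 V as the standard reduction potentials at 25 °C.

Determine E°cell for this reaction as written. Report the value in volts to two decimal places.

+1.54 V

The Fe³⁺/Fe²⁺ couple has the higher reduction potential, so it is the cathode; Cr³⁺/Cr is oxidised at the anode.
E°cell = E°(cathode) − E°(anode) = (+0.80) − (-0.74) = +1.54 V.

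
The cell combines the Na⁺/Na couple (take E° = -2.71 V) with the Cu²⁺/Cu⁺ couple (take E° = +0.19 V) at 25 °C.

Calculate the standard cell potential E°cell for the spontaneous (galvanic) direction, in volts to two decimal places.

+2.90 V

The Cu²⁺/Cu⁺ couple has the higher reduction potential, so it is the cathode; Na⁺/Na is oxidised at the anode.
E°cell = E°(cathode) − E°(anode) = (+0.19) − (-2.71) = +2.90 V.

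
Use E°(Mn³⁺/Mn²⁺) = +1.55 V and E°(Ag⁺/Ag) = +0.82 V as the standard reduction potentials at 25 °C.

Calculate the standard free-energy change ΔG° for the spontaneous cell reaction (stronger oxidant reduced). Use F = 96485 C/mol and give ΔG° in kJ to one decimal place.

-70.4 kJ

Mn³⁺/Mn²⁺ (E° = +1.55 V) is the cathode; Ag⁺/Ag (E° = +0.82 V) is the anode, so E°cell = +0.73 V.
Balancing electrons gives n = 1 (lcm of 1 and 1).
ΔG° = −nFE° = −(1)(96485)(+0.73) = -70,434 J = -70.4 kJ.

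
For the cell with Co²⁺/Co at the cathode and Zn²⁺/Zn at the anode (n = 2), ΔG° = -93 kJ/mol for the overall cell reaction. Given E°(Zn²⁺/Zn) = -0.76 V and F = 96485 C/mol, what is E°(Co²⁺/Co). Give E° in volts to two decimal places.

E°cell = −ΔG°/(nF) = −(-93×10³)/((2)(96485)) = +0.482 V.
Since Co²⁺/Co is the cathode and Zn²⁺/Zn the anode, E°cell = E°(Co²⁺/Co) − E°(Zn²⁺/Zn).
So E°(Co²⁺/Co) = E°cell + E°(Zn²⁺/Zn) = +0.482 + (-0.76) = -0.28 V.

-0.28 V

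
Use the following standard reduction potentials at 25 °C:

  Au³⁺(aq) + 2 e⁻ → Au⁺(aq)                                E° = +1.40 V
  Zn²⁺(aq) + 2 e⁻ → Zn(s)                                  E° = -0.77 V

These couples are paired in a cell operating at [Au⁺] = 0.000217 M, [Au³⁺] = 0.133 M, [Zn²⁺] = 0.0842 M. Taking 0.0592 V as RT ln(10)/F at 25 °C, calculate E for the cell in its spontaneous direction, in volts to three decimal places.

Au³⁺/Au⁺ is the cathode (higher E°), Zn²⁺/Zn the anode: E°cell = +1.40 − (-0.77) = +2.17 V, n = 2.
Overall: Au³⁺(aq) + Zn(s) → Au⁺(aq) + Zn²⁺(aq)
Q = [Au⁺]·[Zn²⁺] / ([Au³⁺]); log Q = -3.862.
E = E° − (0.0592/n) log Q = +2.17 − (0.0592/2)(-3.862) = +2.284 V.

+2.284 V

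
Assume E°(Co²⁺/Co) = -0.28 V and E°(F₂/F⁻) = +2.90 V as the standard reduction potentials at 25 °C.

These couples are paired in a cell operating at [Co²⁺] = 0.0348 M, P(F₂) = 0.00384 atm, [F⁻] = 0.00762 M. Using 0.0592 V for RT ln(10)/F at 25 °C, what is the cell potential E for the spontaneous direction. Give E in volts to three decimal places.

+3.277 V

F₂/F⁻ is the cathode (higher E°), Co²⁺/Co the anode: E°cell = +2.90 − (-0.28) = +3.18 V, n = 2.
Overall: F₂(g) + Co(s) → 2 F⁻(aq) + Co²⁺(aq)
Q = [F⁻]^2·[Co²⁺] / (P(F₂)); log Q = -3.279.
E = E° − (0.0592/n) log Q = +3.18 − (0.0592/2)(-3.279) = +3.277 V.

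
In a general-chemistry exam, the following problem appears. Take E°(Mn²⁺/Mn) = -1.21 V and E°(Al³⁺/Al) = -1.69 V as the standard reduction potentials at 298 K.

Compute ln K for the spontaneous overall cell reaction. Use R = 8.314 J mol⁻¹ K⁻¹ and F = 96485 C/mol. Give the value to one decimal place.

112.2

Cathode: Mn²⁺/Mn; anode: Al³⁺/Al. E°cell = (-1.21) − (-1.69) = +0.48 V, with n = 6.
ΔG° = −nFE° = −RT ln K, so ln K = nFE°/(RT) = (6)(96485)(+0.48) / ((8.314)(298)) = 112.157.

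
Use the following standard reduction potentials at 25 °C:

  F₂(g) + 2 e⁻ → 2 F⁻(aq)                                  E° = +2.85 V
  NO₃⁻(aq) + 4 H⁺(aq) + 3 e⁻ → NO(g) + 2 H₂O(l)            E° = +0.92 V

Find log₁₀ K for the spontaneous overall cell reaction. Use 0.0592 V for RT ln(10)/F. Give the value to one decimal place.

Cathode: F₂/F⁻; anode: NO₃⁻/NO. E°cell = +1.93 V, n = 6.
log K = nE°cell / 0.0592 = (6)(+1.93) / 0.0592 = 195.6.

195.6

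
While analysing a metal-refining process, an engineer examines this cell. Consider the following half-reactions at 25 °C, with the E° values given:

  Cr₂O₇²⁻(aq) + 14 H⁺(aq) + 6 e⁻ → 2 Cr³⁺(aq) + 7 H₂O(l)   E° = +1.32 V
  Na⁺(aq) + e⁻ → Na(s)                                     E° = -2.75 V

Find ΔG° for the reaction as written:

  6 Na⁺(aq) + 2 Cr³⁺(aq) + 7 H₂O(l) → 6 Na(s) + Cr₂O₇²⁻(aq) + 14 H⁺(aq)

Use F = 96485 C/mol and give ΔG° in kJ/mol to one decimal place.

As written, Na⁺/Na is reduced (cathode) and Cr₂O₇²⁻/Cr³⁺ is oxidised (anode), so E°cell = (-2.75) − (+1.32) = -4.07 V.
Balancing electrons gives n = 6.
ΔG° = −nFE° = −(6)(96485)(-4.07) = 2,356,164 J = +2356.2 kJ/mol.

+2356.2 kJ/mol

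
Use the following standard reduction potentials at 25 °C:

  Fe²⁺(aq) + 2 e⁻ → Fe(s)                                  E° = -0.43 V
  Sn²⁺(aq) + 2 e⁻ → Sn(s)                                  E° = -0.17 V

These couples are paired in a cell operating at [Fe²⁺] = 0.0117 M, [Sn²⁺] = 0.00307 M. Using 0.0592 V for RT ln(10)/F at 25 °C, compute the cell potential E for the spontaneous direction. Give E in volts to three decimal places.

Sn²⁺/Sn is the cathode (higher E°), Fe²⁺/Fe the anode: E°cell = -0.17 − (-0.43) = +0.26 V, n = 2.
Overall: Sn²⁺(aq) + Fe(s) → Sn(s) + Fe²⁺(aq)
Q = [Fe²⁺] / ([Sn²⁺]); log Q = 0.581.
E = E° − (0.0592/n) log Q = +0.26 − (0.0592/2)(0.581) = +0.243 V.

+0.243 V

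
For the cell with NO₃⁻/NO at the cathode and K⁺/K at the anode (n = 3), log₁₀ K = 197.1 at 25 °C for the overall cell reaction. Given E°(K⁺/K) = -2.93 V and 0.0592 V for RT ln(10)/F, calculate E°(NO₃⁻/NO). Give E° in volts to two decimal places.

+0.96 V

E°cell = (0.0592/n)·log K = (0.0592/3)(197.1) = +3.889 V.
Since NO₃⁻/NO is the cathode and K⁺/K the anode, E°cell = E°(NO₃⁻/NO) − E°(K⁺/K).
So E°(NO₃⁻/NO) = E°cell + E°(K⁺/K) = +3.889 + (-2.93) = +0.96 V.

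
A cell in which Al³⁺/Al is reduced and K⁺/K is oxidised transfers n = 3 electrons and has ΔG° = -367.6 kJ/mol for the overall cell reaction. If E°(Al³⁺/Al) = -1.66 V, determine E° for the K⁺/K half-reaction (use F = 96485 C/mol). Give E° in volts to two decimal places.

E°cell = −ΔG°/(nF) = −(-367.6×10³)/((3)(96485)) = +1.270 V.
Since Al³⁺/Al is the cathode and K⁺/K the anode, E°cell = E°(Al³⁺/Al) − E°(K⁺/K).
So E°(K⁺/K) = E°(Al³⁺/Al) − E°cell = (-1.66) − (+1.270) = -2.93 V.

-2.93 V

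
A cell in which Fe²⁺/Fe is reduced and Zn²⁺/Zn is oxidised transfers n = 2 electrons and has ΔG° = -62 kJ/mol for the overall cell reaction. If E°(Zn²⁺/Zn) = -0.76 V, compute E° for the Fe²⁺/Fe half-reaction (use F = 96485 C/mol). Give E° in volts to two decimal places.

-0.44 V

E°cell = −ΔG°/(nF) = −(-62×10³)/((2)(96485)) = +0.321 V.
Since Fe²⁺/Fe is the cathode and Zn²⁺/Zn the anode, E°cell = E°(Fe²⁺/Fe) − E°(Zn²⁺/Zn).
So E°(Fe²⁺/Fe) = E°cell + E°(Zn²⁺/Zn) = +0.321 + (-0.76) = -0.44 V.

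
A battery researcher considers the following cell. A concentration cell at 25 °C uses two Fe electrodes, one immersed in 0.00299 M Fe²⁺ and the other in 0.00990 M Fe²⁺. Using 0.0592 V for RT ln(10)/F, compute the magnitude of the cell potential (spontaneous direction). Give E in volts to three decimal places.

For a concentration cell E°cell = 0. The 0.00990 M side is the cathode (reduction is favoured where [Fe²⁺] is higher).
With n = 2, E = −(0.0592/2) log([Fe²⁺]ₐₙ/[Fe²⁺]꜀ₐₜ) = −(0.0592/2) log(0.00299/0.0099) = −(0.0592/2)(-0.520) = +0.015 V.

+0.015 V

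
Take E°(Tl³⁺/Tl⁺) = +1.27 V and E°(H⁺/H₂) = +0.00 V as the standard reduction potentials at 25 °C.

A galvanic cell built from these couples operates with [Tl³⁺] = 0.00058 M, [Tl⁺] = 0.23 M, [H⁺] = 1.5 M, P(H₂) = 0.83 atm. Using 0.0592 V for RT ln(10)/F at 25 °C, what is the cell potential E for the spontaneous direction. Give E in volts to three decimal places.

+1.180 V

Tl³⁺/Tl⁺ is the cathode (higher E°), H⁺/H₂ the anode: E°cell = +1.27 − (+0.00) = +1.27 V, n = 2.
Overall: Tl³⁺(aq) + H₂(g) → Tl⁺(aq) + 2 H⁺(aq)
Q = [Tl⁺]·[H⁺]^2 / ([Tl³⁺]·P(H₂)); log Q = 3.031.
E = E° − (0.0592/n) log Q = +1.27 − (0.0592/2)(3.031) = +1.180 V.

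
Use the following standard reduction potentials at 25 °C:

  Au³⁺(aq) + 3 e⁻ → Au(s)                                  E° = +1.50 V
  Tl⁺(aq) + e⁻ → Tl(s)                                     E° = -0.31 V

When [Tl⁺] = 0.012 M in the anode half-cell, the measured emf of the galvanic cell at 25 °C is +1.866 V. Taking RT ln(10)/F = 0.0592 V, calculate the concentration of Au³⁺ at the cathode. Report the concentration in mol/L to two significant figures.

0.0012 M

Au³⁺/Au is the cathode, Tl⁺/Tl the anode: E°cell = +1.81 V, n = 3.
Overall reaction: Au³⁺(aq) + 3 Tl(s) → Au(s) + 3 Tl⁺(aq); Q = [Tl⁺]^3/[Au³⁺]^1.
From E = E° − (0.0592/n) log Q: log Q = (E° − E)·n/0.0592 = (+1.81 − (+1.866))·3/0.0592 = -2.8378.
So 1·log[Au³⁺] = 3·log(0.012) − log Q = -5.7625 − (-2.8378) = -2.9247; [Au³⁺] = 10^(-2.9247) ≈ 0.0012 M.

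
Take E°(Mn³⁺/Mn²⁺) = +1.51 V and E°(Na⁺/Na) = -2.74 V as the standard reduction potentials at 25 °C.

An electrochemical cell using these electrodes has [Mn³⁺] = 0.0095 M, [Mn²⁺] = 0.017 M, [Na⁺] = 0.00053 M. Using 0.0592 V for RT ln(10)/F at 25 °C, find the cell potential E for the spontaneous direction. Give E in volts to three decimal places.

+4.429 V

Mn³⁺/Mn²⁺ is the cathode (higher E°), Na⁺/Na the anode: E°cell = +1.51 − (-2.74) = +4.25 V, n = 1.
Overall: Mn³⁺(aq) + Na(s) → Mn²⁺(aq) + Na⁺(aq)
Q = [Mn²⁺]·[Na⁺] / ([Mn³⁺]); log Q = -3.023.
E = E° − (0.0592/n) log Q = +4.25 − (0.0592/1)(-3.023) = +4.429 V.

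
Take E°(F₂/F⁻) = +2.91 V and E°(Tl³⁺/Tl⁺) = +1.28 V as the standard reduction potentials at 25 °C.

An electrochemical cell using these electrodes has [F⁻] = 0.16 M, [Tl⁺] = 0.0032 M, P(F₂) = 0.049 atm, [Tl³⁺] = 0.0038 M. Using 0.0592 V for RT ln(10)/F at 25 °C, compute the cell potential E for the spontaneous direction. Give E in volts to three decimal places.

F₂/F⁻ is the cathode (higher E°), Tl³⁺/Tl⁺ the anode: E°cell = +2.91 − (+1.28) = +1.63 V, n = 2.
Overall: F₂(g) + Tl⁺(aq) → 2 F⁻(aq) + Tl³⁺(aq)
Q = [F⁻]^2·[Tl³⁺] / (P(F₂)·[Tl⁺]); log Q = -0.207.
E = E° − (0.0592/n) log Q = +1.63 − (0.0592/2)(-0.207) = +1.636 V.

+1.636 V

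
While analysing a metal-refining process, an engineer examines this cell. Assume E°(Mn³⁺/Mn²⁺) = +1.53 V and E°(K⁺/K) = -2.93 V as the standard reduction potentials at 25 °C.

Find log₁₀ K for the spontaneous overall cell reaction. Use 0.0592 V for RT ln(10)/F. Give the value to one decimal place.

75.3

Cathode: Mn³⁺/Mn²⁺; anode: K⁺/K. E°cell = +4.46 V, n = 1.
log K = nE°cell / 0.0592 = (1)(+4.46) / 0.0592 = 75.3.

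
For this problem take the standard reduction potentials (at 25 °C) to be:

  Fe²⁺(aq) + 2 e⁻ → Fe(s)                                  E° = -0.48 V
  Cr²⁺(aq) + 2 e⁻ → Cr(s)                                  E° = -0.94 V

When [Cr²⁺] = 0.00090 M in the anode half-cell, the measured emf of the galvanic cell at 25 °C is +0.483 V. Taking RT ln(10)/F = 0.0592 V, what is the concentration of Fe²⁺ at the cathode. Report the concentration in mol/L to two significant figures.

Fe²⁺/Fe is the cathode, Cr²⁺/Cr the anode: E°cell = +0.46 V, n = 2.
Overall reaction: Fe²⁺(aq) + Cr(s) → Fe(s) + Cr²⁺(aq); Q = [Cr²⁺]^1/[Fe²⁺]^1.
From E = E° − (0.0592/n) log Q: log Q = (E° − E)·n/0.0592 = (+0.46 − (+0.483))·2/0.0592 = -0.7770.
So 1·log[Fe²⁺] = 1·log(0.0009) − log Q = -3.0458 − (-0.7770) = -2.2688; [Fe²⁺] = 10^(-2.2688) ≈ 0.0054 M.

0.0054 M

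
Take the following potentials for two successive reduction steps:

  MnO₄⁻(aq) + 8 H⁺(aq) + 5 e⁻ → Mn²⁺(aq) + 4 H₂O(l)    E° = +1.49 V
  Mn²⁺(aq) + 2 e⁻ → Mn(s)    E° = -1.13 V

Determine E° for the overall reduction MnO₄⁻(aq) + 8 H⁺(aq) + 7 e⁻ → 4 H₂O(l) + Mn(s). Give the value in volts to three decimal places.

Since ΔG° = −nFE° is additive over sequential reductions, n₃E°₃ = n₁E°₁ + n₂E°₂.
E°₃ = (5×+1.49 + 2×-1.13) / 7 = (+5.190) / 7 = +0.741 V.

+0.741 V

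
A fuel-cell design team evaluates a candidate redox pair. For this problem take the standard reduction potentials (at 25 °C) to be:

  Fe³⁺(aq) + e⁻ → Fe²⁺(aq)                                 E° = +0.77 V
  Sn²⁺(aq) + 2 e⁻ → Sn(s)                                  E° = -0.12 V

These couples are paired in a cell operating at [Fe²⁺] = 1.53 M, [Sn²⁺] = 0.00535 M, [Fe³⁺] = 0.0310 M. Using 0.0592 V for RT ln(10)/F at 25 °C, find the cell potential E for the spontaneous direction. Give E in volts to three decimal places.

+0.857 V

Fe³⁺/Fe²⁺ is the cathode (higher E°), Sn²⁺/Sn the anode: E°cell = +0.77 − (-0.12) = +0.89 V, n = 2.
Overall: 2 Fe³⁺(aq) + Sn(s) → 2 Fe²⁺(aq) + Sn²⁺(aq)
Q = [Fe²⁺]^2·[Sn²⁺] / ([Fe³⁺]^2); log Q = 1.115.
E = E° − (0.0592/n) log Q = +0.89 − (0.0592/2)(1.115) = +0.857 V.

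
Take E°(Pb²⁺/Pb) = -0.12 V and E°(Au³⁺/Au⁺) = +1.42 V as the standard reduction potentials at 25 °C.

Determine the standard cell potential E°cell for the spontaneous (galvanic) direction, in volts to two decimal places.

+1.54 V

The Au³⁺/Au⁺ couple has the higher reduction potential, so it is the cathode; Pb²⁺/Pb is oxidised at the anode.
E°cell = E°(cathode) − E°(anode) = (+1.42) − (-0.12) = +1.54 V.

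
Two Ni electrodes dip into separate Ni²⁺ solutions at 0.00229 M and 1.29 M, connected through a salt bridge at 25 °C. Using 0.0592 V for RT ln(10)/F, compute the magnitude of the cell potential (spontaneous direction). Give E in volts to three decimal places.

+0.081 V

For a concentration cell E°cell = 0. The 1.29 M side is the cathode (reduction is favoured where [Ni²⁺] is higher).
With n = 2, E = −(0.0592/2) log([Ni²⁺]ₐₙ/[Ni²⁺]꜀ₐₜ) = −(0.0592/2) log(0.00229/1.29) = −(0.0592/2)(-2.751) = +0.081 V.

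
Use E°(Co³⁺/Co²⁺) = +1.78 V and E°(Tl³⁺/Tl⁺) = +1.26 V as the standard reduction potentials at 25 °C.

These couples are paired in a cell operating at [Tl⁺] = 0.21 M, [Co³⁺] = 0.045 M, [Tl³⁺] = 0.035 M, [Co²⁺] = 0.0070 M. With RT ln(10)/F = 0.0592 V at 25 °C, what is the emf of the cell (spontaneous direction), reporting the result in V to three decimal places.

+0.591 V

Co³⁺/Co²⁺ is the cathode (higher E°), Tl³⁺/Tl⁺ the anode: E°cell = +1.78 − (+1.26) = +0.52 V, n = 2.
Overall: 2 Co³⁺(aq) + Tl⁺(aq) → 2 Co²⁺(aq) + Tl³⁺(aq)
Q = [Co²⁺]^2·[Tl³⁺] / ([Co³⁺]^2·[Tl⁺]); log Q = -2.394.
E = E° − (0.0592/n) log Q = +0.52 − (0.0592/2)(-2.394) = +0.591 V.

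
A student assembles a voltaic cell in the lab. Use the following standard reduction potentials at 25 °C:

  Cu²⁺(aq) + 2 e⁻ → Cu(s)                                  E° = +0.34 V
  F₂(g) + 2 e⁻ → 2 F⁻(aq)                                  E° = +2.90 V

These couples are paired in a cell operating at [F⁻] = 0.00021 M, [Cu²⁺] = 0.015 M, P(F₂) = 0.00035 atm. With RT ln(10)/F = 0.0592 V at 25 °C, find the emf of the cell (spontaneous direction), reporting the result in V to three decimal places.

F₂/F⁻ is the cathode (higher E°), Cu²⁺/Cu the anode: E°cell = +2.90 − (+0.34) = +2.56 V, n = 2.
Overall: F₂(g) + Cu(s) → 2 F⁻(aq) + Cu²⁺(aq)
Q = [F⁻]^2·[Cu²⁺] / (P(F₂)); log Q = -5.724.
E = E° − (0.0592/n) log Q = +2.56 − (0.0592/2)(-5.724) = +2.729 V.

+2.729 V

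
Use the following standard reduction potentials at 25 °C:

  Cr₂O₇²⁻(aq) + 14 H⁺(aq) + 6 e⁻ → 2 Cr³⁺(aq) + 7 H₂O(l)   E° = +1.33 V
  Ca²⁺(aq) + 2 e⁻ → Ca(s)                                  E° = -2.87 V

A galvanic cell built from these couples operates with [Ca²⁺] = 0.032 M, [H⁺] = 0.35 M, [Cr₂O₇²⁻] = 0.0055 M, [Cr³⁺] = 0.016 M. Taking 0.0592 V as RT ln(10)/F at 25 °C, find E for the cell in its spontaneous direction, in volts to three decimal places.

Cr₂O₇²⁻/Cr³⁺ is the cathode (higher E°), Ca²⁺/Ca the anode: E°cell = +1.33 − (-2.87) = +4.20 V, n = 6.
Overall: Cr₂O₇²⁻(aq) + 14 H⁺(aq) + 3 Ca(s) → 2 Cr³⁺(aq) + 7 H₂O(l) + 3 Ca²⁺(aq)
Q = [Cr³⁺]^2·[Ca²⁺]^3 / ([Cr₂O₇²⁻]·[H⁺]^14); log Q = 0.566.
E = E° − (0.0592/n) log Q = +4.20 − (0.0592/6)(0.566) = +4.194 V.

+4.194 V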